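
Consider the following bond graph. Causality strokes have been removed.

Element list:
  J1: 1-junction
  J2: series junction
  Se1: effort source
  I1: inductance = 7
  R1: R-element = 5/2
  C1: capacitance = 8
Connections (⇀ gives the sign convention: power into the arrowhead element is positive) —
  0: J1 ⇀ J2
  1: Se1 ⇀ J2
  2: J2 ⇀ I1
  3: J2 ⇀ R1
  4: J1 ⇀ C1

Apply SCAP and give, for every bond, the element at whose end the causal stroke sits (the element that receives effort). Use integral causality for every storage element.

β1 stroke at J2  (Se1: effort source, stroke at far end)
β2 stroke at I1  (I1 integral (f out))
β0 stroke at J2  (J2: bond 2 brought flow, rest push out)
β3 stroke at J2  (1-jn J2 has f-setter on 2)
β4 stroke at J1  (common-f at J1 fixed by 0)

#0 |J2
#1 |J2
#2 |I1
#3 |J2
#4 |J1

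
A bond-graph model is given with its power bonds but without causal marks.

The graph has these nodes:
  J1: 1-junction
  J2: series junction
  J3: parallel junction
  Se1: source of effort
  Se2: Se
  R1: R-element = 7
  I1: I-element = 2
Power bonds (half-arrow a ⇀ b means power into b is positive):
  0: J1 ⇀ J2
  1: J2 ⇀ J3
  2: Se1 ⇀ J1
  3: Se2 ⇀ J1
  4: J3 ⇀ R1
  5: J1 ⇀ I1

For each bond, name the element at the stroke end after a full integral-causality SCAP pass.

b2 →J1  (Se1 fixes effort; stroke away)
b3 →J1  (Se2 fixes effort; stroke away)
b5 →I1  (I1 outputs flow p/I1)
b0 →J1  (J1 flow already set via bond 5)
b1 →J2  (1-jn J2 has f-setter on 0)
b4 →J3  (J3 needs exactly one e-in)

bond 0 stroke at J1
bond 1 stroke at J2
bond 2 stroke at J1
bond 3 stroke at J1
bond 4 stroke at J3
bond 5 stroke at I1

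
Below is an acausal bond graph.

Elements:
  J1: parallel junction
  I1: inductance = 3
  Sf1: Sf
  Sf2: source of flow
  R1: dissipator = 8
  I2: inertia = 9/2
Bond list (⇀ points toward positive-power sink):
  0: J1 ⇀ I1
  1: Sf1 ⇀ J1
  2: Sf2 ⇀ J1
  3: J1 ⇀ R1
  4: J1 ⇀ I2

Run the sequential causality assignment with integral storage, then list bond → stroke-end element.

bond 1 stroke at Sf1  (Sf1 (Sf) sets flow on bond)
bond 2 stroke at Sf2  (Sf2 fixes flow; stroke at Sf2)
bond 0 stroke at I1  (I1 outputs flow p/I1)
bond 4 stroke at I2  (I2 integral (f out))
bond 3 stroke at J1  (J1 needs exactly one e-in)

β0 stroke→I1
β1 stroke→Sf1
β2 stroke→Sf2
β3 stroke→J1
β4 stroke→I2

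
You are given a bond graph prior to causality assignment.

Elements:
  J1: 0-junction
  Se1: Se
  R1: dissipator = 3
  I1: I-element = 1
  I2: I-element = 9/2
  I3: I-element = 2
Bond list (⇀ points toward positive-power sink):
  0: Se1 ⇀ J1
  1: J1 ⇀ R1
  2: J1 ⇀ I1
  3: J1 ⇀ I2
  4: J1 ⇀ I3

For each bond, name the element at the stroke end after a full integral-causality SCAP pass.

β0 →J1  (Se1 (Se) sets effort on bond)
β1 →R1  (0-jn J1 has e-setter on 0)
β2 →I1  (0-jn J1 has e-setter on 0)
β3 →I2  (J1: bond 0 brought effort, rest push out)
β4 →I3  (J1 effort already set via bond 0)

#0 →J1
#1 →R1
#2 →I1
#3 →I2
#4 →I3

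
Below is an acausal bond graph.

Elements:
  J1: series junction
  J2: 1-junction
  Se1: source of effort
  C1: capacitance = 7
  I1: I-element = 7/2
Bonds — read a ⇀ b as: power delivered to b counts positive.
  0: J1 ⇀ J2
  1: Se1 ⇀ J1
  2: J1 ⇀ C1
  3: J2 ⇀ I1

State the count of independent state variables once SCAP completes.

#1 stroke at J1  (source Se1 imposes e)
#2 stroke at J1  (C1 integral (e out))
#0 stroke at J2  (J1 needs exactly one f-in)
#3 stroke at I1  (J2: last free bond brings flow in)

2  (C1, I1 all integral)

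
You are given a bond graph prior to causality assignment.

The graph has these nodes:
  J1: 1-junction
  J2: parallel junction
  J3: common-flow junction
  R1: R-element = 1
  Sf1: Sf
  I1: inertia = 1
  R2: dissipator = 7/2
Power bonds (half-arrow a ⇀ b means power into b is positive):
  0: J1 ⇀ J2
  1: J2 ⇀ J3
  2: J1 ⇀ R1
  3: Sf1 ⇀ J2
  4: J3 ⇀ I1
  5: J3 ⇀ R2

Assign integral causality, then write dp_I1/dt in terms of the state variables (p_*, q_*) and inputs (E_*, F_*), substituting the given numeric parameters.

#3 stroke at Sf1  (source Sf1 imposes f)
#4 stroke at I1  (I1 integral (f out))
#1 stroke at J3  (J3 flow already set via bond 4)
#5 stroke at J3  (common-f at J3 fixed by 4)
#0 stroke at J2  (only one effort-in slot at J2)
#2 stroke at J1  (common-f at J1 fixed by 0)

dp_I1/dt = F_Sf1 - 9*p_I1/2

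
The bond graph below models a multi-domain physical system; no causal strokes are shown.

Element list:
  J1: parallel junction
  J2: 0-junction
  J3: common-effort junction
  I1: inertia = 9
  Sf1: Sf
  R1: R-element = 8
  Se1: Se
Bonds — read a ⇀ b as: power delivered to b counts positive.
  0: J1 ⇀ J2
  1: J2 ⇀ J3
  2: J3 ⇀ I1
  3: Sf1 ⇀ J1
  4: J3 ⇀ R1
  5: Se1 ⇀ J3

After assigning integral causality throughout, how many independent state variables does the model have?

1  (I1 all integral)

β3 stroke at Sf1  (Sf1 (Sf) sets flow on bond)
β5 stroke at J3  (Se1 (Se) sets effort on bond)
β0 stroke at J1  (J1 needs exactly one e-in)
β1 stroke at J2  (J2 needs exactly one e-in)
β2 stroke at I1  (J3 effort already set via bond 5)
β4 stroke at R1  (J3: bond 5 brought effort, rest push out)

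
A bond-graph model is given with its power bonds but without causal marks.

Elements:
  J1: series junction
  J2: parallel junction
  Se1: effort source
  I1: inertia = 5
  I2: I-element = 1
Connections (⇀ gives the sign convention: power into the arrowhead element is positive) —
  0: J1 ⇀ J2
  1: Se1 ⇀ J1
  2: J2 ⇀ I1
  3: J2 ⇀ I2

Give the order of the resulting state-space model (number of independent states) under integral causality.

2  (I1, I2 all integral)

#1 stroke at J1  (source Se1 imposes e)
#0 stroke at J2  (J1: last free bond brings flow in)
#2 stroke at I1  (0-jn J2 has e-setter on 0)
#3 stroke at I2  (common-e at J2 fixed by 0)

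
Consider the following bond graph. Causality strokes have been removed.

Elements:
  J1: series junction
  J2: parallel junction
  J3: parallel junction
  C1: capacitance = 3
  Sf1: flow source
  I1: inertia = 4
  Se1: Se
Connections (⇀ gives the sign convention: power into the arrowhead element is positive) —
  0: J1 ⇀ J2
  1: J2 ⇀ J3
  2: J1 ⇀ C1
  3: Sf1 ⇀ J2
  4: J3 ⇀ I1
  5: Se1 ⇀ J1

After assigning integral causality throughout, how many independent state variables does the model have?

b3 stroke at Sf1  (Sf1 (Sf) sets flow on bond)
b5 stroke at J1  (Se1 (Se) sets effort on bond)
b2 stroke at J1  (C1 integral (e out))
b0 stroke at J2  (J1 needs exactly one f-in)
b1 stroke at J3  (common-e at J2 fixed by 0)
b4 stroke at I1  (common-e at J3 fixed by 1)

2  (C1, I1 all integral)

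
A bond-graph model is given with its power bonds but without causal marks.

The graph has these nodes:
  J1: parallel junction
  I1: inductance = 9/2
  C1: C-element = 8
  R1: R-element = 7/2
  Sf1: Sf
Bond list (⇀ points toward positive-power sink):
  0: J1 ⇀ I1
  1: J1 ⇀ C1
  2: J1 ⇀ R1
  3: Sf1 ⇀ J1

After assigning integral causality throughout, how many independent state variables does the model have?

#3 stroke→Sf1  (Sf1 fixes flow; stroke at Sf1)
#0 stroke→I1  (I1 outputs flow p/I1)
#1 stroke→J1  (C1: C, integral causality)
#2 stroke→R1  (J1: bond 1 brought effort, rest push out)

2  (C1, I1 all integral)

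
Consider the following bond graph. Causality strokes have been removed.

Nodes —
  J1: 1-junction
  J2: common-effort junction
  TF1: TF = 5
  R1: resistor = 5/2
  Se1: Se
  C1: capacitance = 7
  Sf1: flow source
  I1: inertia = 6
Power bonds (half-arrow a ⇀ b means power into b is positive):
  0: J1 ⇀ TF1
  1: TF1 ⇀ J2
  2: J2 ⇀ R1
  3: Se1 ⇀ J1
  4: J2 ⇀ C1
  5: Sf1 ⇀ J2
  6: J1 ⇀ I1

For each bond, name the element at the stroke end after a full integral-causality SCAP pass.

b0 →J1
b1 →TF1
b2 →R1
b3 →J1
b4 →J2
b5 →Sf1
b6 →I1

#3 stroke at J1  (Se1: effort source, stroke at far end)
#5 stroke at Sf1  (source Sf1 imposes f)
#4 stroke at J2  (C1 integral (e out))
#1 stroke at TF1  (common-e at J2 fixed by 4)
#2 stroke at R1  (0-jn J2 has e-setter on 4)
#0 stroke at J1  (TF1 one-in-one-out from 1)
#6 stroke at I1  (J1: last free bond brings flow in)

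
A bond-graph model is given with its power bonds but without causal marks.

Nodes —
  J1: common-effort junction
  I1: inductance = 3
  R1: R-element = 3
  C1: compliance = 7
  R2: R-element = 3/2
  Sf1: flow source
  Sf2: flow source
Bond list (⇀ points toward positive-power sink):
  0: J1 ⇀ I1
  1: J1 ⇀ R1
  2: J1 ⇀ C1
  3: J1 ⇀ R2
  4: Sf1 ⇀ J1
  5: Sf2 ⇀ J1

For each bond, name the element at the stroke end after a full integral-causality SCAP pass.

b0 →I1
b1 →R1
b2 →J1
b3 →R2
b4 →Sf1
b5 →Sf2

b4 |Sf1  (Sf1 (Sf) sets flow on bond)
b5 |Sf2  (Sf2 (Sf) sets flow on bond)
b0 |I1  (I1 outputs flow p/I1)
b2 |J1  (C1 outputs effort q/C1)
b1 |R1  (J1: bond 2 brought effort, rest push out)
b3 |R2  (J1: bond 2 brought effort, rest push out)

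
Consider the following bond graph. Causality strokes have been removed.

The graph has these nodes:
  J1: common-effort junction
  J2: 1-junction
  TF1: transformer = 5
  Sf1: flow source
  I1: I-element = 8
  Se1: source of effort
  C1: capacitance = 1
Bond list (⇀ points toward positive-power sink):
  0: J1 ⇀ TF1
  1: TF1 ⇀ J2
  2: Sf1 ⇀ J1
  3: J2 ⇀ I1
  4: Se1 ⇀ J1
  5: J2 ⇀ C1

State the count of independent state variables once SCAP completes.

2  (C1, I1 all integral)

bond 2 →Sf1  (Sf1: flow source, stroke at near end)
bond 4 →J1  (Se1: effort source, stroke at far end)
bond 0 →TF1  (J1: bond 4 brought effort, rest push out)
bond 1 →J2  (through TF1, causality passes straight; one stroke at TF1)
bond 3 →I1  (prefer integral on I1)
bond 5 →J2  (J2 flow already set via bond 3)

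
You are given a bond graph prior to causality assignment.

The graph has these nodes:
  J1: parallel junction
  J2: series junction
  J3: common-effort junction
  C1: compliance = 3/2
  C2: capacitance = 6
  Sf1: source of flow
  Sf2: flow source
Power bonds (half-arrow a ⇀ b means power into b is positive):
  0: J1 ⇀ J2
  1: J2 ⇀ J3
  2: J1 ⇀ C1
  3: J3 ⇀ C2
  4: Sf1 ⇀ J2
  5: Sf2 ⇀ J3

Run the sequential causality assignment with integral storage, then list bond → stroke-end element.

bond 0 stroke at J2
bond 1 stroke at J2
bond 2 stroke at J1
bond 3 stroke at J3
bond 4 stroke at Sf1
bond 5 stroke at Sf2

b4 stroke→Sf1  (Sf1: flow source, stroke at near end)
b5 stroke→Sf2  (Sf2 (Sf) sets flow on bond)
b0 stroke→J2  (J2: bond 4 brought flow, rest push out)
b1 stroke→J2  (J2 flow already set via bond 4)
b3 stroke→J3  (only one effort-in slot at J3)
b2 stroke→J1  (J1: last free bond brings effort in)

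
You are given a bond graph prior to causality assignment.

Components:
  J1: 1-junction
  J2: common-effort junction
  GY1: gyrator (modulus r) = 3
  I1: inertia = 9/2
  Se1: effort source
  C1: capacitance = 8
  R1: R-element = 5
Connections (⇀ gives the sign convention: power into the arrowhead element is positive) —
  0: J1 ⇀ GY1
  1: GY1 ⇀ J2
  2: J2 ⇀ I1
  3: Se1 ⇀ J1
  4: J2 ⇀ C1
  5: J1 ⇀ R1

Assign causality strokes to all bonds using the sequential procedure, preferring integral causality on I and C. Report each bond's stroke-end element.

β3 →J1  (Se1 fixes effort; stroke away)
β2 →I1  (prefer integral on I1)
β4 →J2  (C1 outputs effort q/C1)
β1 →GY1  (J2: bond 4 brought effort, rest push out)
β0 →GY1  (GY1: gyrator matches bond 1)
β5 →J1  (common-f at J1 fixed by 0)

b0 |GY1
b1 |GY1
b2 |I1
b3 |J1
b4 |J2
b5 |J1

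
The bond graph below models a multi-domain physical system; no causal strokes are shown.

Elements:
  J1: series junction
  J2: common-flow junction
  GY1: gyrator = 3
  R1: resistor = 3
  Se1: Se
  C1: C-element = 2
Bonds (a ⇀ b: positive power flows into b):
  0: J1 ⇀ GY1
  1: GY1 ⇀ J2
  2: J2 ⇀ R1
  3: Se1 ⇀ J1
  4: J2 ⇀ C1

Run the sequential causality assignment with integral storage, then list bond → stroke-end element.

bond 0 |GY1
bond 1 |GY1
bond 2 |J2
bond 3 |J1
bond 4 |J2

b3 |J1  (Se1: effort source, stroke at far end)
b0 |GY1  (closing 1-jn rule on J1)
b1 |GY1  (through GY1, causality inverts; strokes same side of GY1)
b2 |J2  (1-jn J2 has f-setter on 1)
b4 |J2  (1-jn J2 has f-setter on 1)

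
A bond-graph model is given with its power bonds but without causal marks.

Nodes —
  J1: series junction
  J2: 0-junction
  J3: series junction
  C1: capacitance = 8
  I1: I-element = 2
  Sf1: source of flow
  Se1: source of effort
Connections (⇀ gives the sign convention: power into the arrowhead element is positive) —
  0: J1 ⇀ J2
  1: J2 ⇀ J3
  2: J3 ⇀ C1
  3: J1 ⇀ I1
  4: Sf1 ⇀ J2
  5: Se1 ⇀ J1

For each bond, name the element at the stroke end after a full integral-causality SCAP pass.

b4 stroke at Sf1  (Sf1: flow source, stroke at near end)
b5 stroke at J1  (Se1 fixes effort; stroke away)
b2 stroke at J3  (C1 outputs effort q/C1)
b1 stroke at J2  (J3 needs exactly one f-in)
b0 stroke at J1  (common-e at J2 fixed by 1)
b3 stroke at I1  (J1 needs exactly one f-in)

b0 →J1
b1 →J2
b2 →J3
b3 →I1
b4 →Sf1
b5 →J1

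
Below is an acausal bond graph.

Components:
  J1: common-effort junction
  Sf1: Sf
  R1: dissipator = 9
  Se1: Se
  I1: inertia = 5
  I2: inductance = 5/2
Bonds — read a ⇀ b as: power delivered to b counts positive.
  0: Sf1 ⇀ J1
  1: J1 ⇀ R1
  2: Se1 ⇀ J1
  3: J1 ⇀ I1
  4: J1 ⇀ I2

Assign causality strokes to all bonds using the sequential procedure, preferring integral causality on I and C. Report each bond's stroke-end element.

bond 0 stroke→Sf1  (Sf1 fixes flow; stroke at Sf1)
bond 2 stroke→J1  (Se1 fixes effort; stroke away)
bond 1 stroke→R1  (0-jn J1 has e-setter on 2)
bond 3 stroke→I1  (J1: bond 2 brought effort, rest push out)
bond 4 stroke→I2  (J1: bond 2 brought effort, rest push out)

bond 0 stroke at Sf1
bond 1 stroke at R1
bond 2 stroke at J1
bond 3 stroke at I1
bond 4 stroke at I2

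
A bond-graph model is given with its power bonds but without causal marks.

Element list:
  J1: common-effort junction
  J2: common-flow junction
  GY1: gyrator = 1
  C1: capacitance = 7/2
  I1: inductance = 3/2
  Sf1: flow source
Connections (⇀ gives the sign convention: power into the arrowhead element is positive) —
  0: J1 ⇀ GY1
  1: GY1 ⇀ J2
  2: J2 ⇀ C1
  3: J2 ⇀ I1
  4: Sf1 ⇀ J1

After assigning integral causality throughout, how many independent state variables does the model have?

2  (C1, I1 all integral)

b4 |Sf1  (Sf1 fixes flow; stroke at Sf1)
b0 |J1  (J1: last free bond brings effort in)
b1 |J2  (GY1 both-in/both-out from 0)
b2 |J2  (C1 integral (e out))
b3 |I1  (only one flow-in slot at J2)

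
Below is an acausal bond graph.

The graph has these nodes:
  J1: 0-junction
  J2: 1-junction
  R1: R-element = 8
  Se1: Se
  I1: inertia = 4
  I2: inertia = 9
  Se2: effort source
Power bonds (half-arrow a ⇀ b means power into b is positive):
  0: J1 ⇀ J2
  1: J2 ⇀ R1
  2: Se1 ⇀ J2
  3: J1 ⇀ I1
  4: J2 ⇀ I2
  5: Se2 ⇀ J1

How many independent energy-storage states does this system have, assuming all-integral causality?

bond 2 |J2  (source Se1 imposes e)
bond 5 |J1  (Se2: effort source, stroke at far end)
bond 0 |J2  (J1: bond 5 brought effort, rest push out)
bond 3 |I1  (J1: bond 5 brought effort, rest push out)
bond 4 |I2  (prefer integral on I2)
bond 1 |J2  (common-f at J2 fixed by 4)

2  (I1, I2 all integral)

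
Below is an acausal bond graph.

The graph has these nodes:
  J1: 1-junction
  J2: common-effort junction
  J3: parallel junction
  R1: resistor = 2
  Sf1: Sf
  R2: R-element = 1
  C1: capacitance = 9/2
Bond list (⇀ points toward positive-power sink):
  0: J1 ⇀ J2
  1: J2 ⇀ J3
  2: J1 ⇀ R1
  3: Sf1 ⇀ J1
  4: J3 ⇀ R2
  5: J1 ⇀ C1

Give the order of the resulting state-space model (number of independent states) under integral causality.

β3 stroke at Sf1  (Sf1 (Sf) sets flow on bond)
β0 stroke at J1  (common-f at J1 fixed by 3)
β2 stroke at J1  (J1 flow already set via bond 3)
β5 stroke at J1  (J1: bond 3 brought flow, rest push out)
β1 stroke at J2  (J2: last free bond brings effort in)
β4 stroke at J3  (J3: last free bond brings effort in)

1  (C1 all integral)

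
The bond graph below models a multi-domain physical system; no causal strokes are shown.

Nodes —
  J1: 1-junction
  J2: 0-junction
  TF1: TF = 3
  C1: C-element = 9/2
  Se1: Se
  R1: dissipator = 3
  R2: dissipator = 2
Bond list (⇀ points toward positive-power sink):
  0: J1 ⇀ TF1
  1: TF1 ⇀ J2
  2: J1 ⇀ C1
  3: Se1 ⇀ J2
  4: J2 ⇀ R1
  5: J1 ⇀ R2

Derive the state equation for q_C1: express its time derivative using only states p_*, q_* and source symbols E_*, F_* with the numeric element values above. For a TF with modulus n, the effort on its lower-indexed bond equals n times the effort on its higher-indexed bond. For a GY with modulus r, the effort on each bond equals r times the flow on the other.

dq_C1/dt = -3*E_Se1/2 - q_C1/9

b3 stroke→J2  (source Se1 imposes e)
b1 stroke→TF1  (0-jn J2 has e-setter on 3)
b4 stroke→R1  (J2 effort already set via bond 3)
b0 stroke→J1  (TF1 one-in-one-out from 1)
b2 stroke→J1  (C1 integral (e out))
b5 stroke→R2  (J1 needs exactly one f-in)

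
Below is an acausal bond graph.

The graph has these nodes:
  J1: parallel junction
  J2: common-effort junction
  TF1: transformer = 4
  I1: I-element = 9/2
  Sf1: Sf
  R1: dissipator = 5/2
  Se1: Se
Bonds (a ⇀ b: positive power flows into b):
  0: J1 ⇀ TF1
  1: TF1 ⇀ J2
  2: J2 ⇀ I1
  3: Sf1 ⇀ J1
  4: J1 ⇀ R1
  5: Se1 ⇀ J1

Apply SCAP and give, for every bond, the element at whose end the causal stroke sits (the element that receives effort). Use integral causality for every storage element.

β0 stroke→TF1
β1 stroke→J2
β2 stroke→I1
β3 stroke→Sf1
β4 stroke→R1
β5 stroke→J1

#3 |Sf1  (Sf1: flow source, stroke at near end)
#5 |J1  (source Se1 imposes e)
#0 |TF1  (common-e at J1 fixed by 5)
#4 |R1  (J1: bond 5 brought effort, rest push out)
#1 |J2  (through TF1, causality passes straight; one stroke at TF1)
#2 |I1  (common-e at J2 fixed by 1)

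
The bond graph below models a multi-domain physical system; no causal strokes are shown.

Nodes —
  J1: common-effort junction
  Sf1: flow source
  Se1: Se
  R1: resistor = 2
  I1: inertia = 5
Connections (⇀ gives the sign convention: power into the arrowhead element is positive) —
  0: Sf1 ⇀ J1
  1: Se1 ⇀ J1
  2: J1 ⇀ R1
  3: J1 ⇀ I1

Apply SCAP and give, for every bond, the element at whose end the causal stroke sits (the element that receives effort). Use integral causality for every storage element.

#0 stroke→Sf1
#1 stroke→J1
#2 stroke→R1
#3 stroke→I1

#0 stroke at Sf1  (Sf1 fixes flow; stroke at Sf1)
#1 stroke at J1  (Se1: effort source, stroke at far end)
#2 stroke at R1  (J1: bond 1 brought effort, rest push out)
#3 stroke at I1  (0-jn J1 has e-setter on 1)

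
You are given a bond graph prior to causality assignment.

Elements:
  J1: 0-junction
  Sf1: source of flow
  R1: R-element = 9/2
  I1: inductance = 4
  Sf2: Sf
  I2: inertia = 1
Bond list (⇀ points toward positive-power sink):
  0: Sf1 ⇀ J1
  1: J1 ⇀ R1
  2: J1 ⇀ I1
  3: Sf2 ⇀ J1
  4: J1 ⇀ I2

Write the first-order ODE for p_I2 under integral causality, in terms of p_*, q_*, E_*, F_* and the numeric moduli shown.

#0 stroke→Sf1  (Sf1 fixes flow; stroke at Sf1)
#3 stroke→Sf2  (Sf2: flow source, stroke at near end)
#2 stroke→I1  (I1 integral (f out))
#4 stroke→I2  (I2: I, integral causality)
#1 stroke→J1  (J1 needs exactly one e-in)

dp_I2/dt = 9*F_Sf1/2 + 9*F_Sf2/2 - 9*p_I1/8 - 9*p_I2/2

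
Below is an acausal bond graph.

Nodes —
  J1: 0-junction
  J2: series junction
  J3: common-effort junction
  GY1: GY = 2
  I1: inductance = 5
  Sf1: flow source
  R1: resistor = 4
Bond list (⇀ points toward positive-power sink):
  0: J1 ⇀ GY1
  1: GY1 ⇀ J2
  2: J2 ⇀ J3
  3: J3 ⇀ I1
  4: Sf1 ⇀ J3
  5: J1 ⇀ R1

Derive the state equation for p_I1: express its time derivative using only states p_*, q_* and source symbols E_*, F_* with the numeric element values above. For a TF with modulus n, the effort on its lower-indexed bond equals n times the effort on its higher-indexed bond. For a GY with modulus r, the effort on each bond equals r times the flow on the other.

dp_I1/dt = F_Sf1 - p_I1/5

bond 4 stroke→Sf1  (Sf1 fixes flow; stroke at Sf1)
bond 3 stroke→I1  (I1 integral (f out))
bond 2 stroke→J3  (closing 0-jn rule on J3)
bond 1 stroke→J2  (common-f at J2 fixed by 2)
bond 0 stroke→J1  (GY1: gyrator matches bond 1)
bond 5 stroke→R1  (0-jn J1 has e-setter on 0)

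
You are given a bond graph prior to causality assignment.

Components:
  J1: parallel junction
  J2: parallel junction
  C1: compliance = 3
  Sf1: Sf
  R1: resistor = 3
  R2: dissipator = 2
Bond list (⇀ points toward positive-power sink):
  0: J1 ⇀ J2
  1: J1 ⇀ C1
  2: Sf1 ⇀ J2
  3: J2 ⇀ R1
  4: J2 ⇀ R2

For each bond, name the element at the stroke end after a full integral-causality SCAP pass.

β2 stroke at Sf1  (Sf1 (Sf) sets flow on bond)
β1 stroke at J1  (C1 outputs effort q/C1)
β0 stroke at J2  (common-e at J1 fixed by 1)
β3 stroke at R1  (0-jn J2 has e-setter on 0)
β4 stroke at R2  (0-jn J2 has e-setter on 0)

#0 stroke→J2
#1 stroke→J1
#2 stroke→Sf1
#3 stroke→R1
#4 stroke→R2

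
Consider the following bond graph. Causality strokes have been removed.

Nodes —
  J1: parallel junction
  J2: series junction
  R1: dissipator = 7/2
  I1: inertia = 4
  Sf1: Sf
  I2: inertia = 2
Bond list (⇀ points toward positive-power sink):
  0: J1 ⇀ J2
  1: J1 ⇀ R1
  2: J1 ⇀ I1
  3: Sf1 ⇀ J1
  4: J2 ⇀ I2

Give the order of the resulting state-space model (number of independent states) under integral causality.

β3 →Sf1  (Sf1: flow source, stroke at near end)
β2 →I1  (I1 outputs flow p/I1)
β4 →I2  (I2 integral (f out))
β0 →J2  (J2 flow already set via bond 4)
β1 →J1  (only one effort-in slot at J1)

2  (I1, I2 all integral)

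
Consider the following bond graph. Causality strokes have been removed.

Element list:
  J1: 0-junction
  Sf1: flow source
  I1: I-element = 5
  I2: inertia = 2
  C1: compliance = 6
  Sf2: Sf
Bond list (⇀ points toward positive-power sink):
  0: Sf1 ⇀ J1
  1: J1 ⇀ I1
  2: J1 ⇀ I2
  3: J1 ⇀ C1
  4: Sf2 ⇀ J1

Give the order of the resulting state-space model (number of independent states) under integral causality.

β0 →Sf1  (Sf1 (Sf) sets flow on bond)
β4 →Sf2  (Sf2: flow source, stroke at near end)
β1 →I1  (I1 outputs flow p/I1)
β2 →I2  (I2: I, integral causality)
β3 →J1  (only one effort-in slot at J1)

3  (C1, I1, I2 all integral)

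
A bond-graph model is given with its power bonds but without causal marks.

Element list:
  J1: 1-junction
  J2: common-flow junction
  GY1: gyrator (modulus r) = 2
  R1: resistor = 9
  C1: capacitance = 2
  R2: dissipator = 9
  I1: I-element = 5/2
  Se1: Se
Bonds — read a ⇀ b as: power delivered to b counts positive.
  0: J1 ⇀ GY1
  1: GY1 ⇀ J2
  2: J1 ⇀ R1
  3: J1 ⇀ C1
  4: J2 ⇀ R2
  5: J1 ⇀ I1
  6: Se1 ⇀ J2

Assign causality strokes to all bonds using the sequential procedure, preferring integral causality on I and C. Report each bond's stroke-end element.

b6 →J2  (Se1: effort source, stroke at far end)
b3 →J1  (C1 outputs effort q/C1)
b5 →I1  (I1 outputs flow p/I1)
b0 →J1  (J1: bond 5 brought flow, rest push out)
b2 →J1  (J1: bond 5 brought flow, rest push out)
b1 →J2  (through GY1, causality inverts; strokes same side of GY1)
b4 →R2  (J2 needs exactly one f-in)

#0 stroke→J1
#1 stroke→J2
#2 stroke→J1
#3 stroke→J1
#4 stroke→R2
#5 stroke→I1
#6 stroke→J2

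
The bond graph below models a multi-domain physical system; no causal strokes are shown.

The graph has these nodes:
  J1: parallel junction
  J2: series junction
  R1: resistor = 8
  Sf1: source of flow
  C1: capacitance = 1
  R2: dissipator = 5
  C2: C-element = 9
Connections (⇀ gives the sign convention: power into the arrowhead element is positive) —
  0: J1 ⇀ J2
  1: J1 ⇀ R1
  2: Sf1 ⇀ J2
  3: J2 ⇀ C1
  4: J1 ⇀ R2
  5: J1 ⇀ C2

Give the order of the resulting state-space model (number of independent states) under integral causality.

2  (C1, C2 all integral)

β2 |Sf1  (Sf1: flow source, stroke at near end)
β0 |J2  (1-jn J2 has f-setter on 2)
β3 |J2  (J2 flow already set via bond 2)
β5 |J1  (C2 outputs effort q/C2)
β1 |R1  (common-e at J1 fixed by 5)
β4 |R2  (J1 effort already set via bond 5)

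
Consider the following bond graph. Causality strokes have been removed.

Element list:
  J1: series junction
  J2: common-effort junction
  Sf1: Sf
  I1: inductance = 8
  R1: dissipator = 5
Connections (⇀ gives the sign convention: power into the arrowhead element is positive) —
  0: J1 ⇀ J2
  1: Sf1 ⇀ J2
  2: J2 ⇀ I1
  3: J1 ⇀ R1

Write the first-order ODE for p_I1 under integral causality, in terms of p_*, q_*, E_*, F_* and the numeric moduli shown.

dp_I1/dt = 5*F_Sf1 - 5*p_I1/8

b1 |Sf1  (Sf1 fixes flow; stroke at Sf1)
b2 |I1  (prefer integral on I1)
b0 |J2  (closing 0-jn rule on J2)
b3 |J1  (J1 flow already set via bond 0)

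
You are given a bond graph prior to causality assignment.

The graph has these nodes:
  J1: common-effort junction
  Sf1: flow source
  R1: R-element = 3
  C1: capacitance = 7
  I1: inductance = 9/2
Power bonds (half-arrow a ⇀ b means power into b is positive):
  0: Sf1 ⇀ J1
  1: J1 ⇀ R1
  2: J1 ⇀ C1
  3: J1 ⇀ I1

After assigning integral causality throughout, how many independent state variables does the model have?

2  (C1, I1 all integral)

#0 stroke→Sf1  (Sf1 fixes flow; stroke at Sf1)
#2 stroke→J1  (C1 integral (e out))
#1 stroke→R1  (J1: bond 2 brought effort, rest push out)
#3 stroke→I1  (0-jn J1 has e-setter on 2)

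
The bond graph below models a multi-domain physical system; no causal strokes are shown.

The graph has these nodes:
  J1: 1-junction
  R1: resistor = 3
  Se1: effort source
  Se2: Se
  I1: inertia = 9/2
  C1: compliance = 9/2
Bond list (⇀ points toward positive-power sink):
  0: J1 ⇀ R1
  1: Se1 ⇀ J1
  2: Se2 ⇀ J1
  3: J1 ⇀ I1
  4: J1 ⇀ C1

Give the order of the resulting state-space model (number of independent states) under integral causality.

#1 stroke at J1  (Se1: effort source, stroke at far end)
#2 stroke at J1  (Se2 (Se) sets effort on bond)
#3 stroke at I1  (prefer integral on I1)
#0 stroke at J1  (common-f at J1 fixed by 3)
#4 stroke at J1  (1-jn J1 has f-setter on 3)

2  (C1, I1 all integral)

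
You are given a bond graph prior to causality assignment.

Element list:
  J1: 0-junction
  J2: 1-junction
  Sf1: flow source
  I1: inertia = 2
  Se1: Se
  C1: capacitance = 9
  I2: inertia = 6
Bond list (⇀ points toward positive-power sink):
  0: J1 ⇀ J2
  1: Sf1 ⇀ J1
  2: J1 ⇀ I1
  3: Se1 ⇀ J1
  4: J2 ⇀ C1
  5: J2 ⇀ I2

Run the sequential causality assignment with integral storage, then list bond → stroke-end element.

β0 →J2
β1 →Sf1
β2 →I1
β3 →J1
β4 →J2
β5 →I2

bond 1 stroke at Sf1  (Sf1 (Sf) sets flow on bond)
bond 3 stroke at J1  (Se1 fixes effort; stroke away)
bond 0 stroke at J2  (0-jn J1 has e-setter on 3)
bond 2 stroke at I1  (J1 effort already set via bond 3)
bond 4 stroke at J2  (C1 outputs effort q/C1)
bond 5 stroke at I2  (J2 needs exactly one f-in)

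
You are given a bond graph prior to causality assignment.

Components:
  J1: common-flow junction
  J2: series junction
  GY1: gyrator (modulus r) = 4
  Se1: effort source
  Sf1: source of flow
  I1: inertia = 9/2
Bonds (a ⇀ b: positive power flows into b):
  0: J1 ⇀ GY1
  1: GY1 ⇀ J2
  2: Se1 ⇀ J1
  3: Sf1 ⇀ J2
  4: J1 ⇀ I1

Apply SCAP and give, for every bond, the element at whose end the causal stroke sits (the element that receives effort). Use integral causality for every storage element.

β2 stroke at J1  (Se1 fixes effort; stroke away)
β3 stroke at Sf1  (Sf1: flow source, stroke at near end)
β1 stroke at J2  (J2: bond 3 brought flow, rest push out)
β0 stroke at J1  (through GY1, causality inverts; strokes same side of GY1)
β4 stroke at I1  (J1 needs exactly one f-in)

#0 stroke at J1
#1 stroke at J2
#2 stroke at J1
#3 stroke at Sf1
#4 stroke at I1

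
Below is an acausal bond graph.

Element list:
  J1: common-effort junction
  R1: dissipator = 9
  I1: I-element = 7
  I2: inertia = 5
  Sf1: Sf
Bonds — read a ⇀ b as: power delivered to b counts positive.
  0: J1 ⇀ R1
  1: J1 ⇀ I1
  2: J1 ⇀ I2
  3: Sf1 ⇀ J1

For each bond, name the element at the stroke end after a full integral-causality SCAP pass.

b0 |J1
b1 |I1
b2 |I2
b3 |Sf1

bond 3 stroke at Sf1  (Sf1 fixes flow; stroke at Sf1)
bond 1 stroke at I1  (prefer integral on I1)
bond 2 stroke at I2  (I2: I, integral causality)
bond 0 stroke at J1  (closing 0-jn rule on J1)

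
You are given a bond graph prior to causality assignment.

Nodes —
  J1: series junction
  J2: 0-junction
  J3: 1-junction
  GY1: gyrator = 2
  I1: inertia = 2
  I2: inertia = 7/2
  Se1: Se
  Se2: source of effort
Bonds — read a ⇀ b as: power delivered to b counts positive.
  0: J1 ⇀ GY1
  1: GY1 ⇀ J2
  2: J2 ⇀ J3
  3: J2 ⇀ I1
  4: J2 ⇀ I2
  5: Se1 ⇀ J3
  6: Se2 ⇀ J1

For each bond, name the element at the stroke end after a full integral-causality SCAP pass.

β5 stroke→J3  (Se1 fixes effort; stroke away)
β6 stroke→J1  (Se2 (Se) sets effort on bond)
β0 stroke→GY1  (closing 1-jn rule on J1)
β2 stroke→J2  (J3: last free bond brings flow in)
β1 stroke→GY1  (GY1: gyrator matches bond 0)
β3 stroke→I1  (J2: bond 2 brought effort, rest push out)
β4 stroke→I2  (J2 effort already set via bond 2)

bond 0 →GY1
bond 1 →GY1
bond 2 →J2
bond 3 →I1
bond 4 →I2
bond 5 →J3
bond 6 →J1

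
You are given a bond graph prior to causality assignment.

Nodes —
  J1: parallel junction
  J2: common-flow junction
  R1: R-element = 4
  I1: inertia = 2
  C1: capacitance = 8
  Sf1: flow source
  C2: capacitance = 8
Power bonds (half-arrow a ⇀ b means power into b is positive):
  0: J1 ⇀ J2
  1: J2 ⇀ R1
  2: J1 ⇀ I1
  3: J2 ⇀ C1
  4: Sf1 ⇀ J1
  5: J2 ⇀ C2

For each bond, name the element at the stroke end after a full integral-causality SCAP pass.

β0 |J1
β1 |J2
β2 |I1
β3 |J2
β4 |Sf1
β5 |J2

β4 →Sf1  (Sf1: flow source, stroke at near end)
β2 →I1  (I1 integral (f out))
β0 →J1  (J1 needs exactly one e-in)
β1 →J2  (common-f at J2 fixed by 0)
β3 →J2  (J2 flow already set via bond 0)
β5 →J2  (1-jn J2 has f-setter on 0)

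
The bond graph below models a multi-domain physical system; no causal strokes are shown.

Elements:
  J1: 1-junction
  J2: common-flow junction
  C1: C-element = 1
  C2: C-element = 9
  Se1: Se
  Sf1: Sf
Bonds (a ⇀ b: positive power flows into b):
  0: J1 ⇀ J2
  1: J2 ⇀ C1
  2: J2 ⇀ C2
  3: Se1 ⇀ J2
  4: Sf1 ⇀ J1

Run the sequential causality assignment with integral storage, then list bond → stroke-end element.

β0 stroke at J1
β1 stroke at J2
β2 stroke at J2
β3 stroke at J2
β4 stroke at Sf1

#3 stroke at J2  (source Se1 imposes e)
#4 stroke at Sf1  (Sf1: flow source, stroke at near end)
#0 stroke at J1  (common-f at J1 fixed by 4)
#1 stroke at J2  (1-jn J2 has f-setter on 0)
#2 stroke at J2  (J2: bond 0 brought flow, rest push out)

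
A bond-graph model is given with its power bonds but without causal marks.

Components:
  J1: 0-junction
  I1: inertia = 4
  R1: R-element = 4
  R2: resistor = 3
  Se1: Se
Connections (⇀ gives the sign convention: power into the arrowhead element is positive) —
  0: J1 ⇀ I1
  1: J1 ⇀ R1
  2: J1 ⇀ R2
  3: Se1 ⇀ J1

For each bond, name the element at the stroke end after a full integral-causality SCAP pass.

b3 |J1  (Se1 (Se) sets effort on bond)
b0 |I1  (0-jn J1 has e-setter on 3)
b1 |R1  (J1: bond 3 brought effort, rest push out)
b2 |R2  (J1: bond 3 brought effort, rest push out)

bond 0 →I1
bond 1 →R1
bond 2 →R2
bond 3 →J1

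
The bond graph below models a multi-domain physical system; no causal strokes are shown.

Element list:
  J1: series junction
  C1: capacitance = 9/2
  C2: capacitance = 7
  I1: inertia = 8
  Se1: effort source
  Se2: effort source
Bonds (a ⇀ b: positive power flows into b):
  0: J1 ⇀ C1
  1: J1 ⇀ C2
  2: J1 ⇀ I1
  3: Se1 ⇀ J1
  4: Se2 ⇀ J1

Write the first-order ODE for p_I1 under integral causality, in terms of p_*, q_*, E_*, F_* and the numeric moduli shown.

dp_I1/dt = E_Se1 + E_Se2 - 2*q_C1/9 - q_C2/7

β3 stroke→J1  (Se1 fixes effort; stroke away)
β4 stroke→J1  (source Se2 imposes e)
β0 stroke→J1  (C1 integral (e out))
β1 stroke→J1  (C2 outputs effort q/C2)
β2 stroke→I1  (J1 needs exactly one f-in)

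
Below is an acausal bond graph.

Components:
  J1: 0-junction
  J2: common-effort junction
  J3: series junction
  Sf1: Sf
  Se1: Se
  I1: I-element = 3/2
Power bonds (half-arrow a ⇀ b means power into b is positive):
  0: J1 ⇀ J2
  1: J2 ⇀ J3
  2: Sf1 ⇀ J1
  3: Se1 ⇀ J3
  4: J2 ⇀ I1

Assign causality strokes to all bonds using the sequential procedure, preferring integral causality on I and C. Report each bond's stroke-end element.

#2 stroke at Sf1  (Sf1 (Sf) sets flow on bond)
#3 stroke at J3  (Se1 fixes effort; stroke away)
#0 stroke at J1  (J1: last free bond brings effort in)
#1 stroke at J2  (closing 1-jn rule on J3)
#4 stroke at I1  (J2: bond 1 brought effort, rest push out)

b0 →J1
b1 →J2
b2 →Sf1
b3 →J3
b4 →I1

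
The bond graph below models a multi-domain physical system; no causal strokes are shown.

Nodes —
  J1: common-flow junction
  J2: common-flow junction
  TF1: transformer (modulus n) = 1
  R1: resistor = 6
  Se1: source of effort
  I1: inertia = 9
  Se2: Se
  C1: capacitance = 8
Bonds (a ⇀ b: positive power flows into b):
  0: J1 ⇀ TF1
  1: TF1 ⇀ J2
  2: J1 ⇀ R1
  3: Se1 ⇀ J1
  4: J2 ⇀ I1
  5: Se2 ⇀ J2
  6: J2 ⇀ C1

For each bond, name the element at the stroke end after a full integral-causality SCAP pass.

bond 3 |J1  (Se1 (Se) sets effort on bond)
bond 5 |J2  (Se2 (Se) sets effort on bond)
bond 4 |I1  (I1: I, integral causality)
bond 1 |J2  (J2: bond 4 brought flow, rest push out)
bond 6 |J2  (J2: bond 4 brought flow, rest push out)
bond 0 |TF1  (TF1: transformer flips bond 1)
bond 2 |J1  (J1 flow already set via bond 0)

b0 |TF1
b1 |J2
b2 |J1
b3 |J1
b4 |I1
b5 |J2
b6 |J2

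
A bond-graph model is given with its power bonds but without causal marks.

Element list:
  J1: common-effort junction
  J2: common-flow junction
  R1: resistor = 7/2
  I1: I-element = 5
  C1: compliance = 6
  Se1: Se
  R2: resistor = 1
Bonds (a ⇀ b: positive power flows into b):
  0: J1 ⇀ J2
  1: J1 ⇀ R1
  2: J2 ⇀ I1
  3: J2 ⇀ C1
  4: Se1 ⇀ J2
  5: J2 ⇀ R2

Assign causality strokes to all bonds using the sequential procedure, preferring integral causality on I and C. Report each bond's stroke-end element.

#4 stroke at J2  (Se1 fixes effort; stroke away)
#2 stroke at I1  (I1 integral (f out))
#0 stroke at J2  (1-jn J2 has f-setter on 2)
#3 stroke at J2  (J2 flow already set via bond 2)
#5 stroke at J2  (common-f at J2 fixed by 2)
#1 stroke at J1  (J1: last free bond brings effort in)

bond 0 →J2
bond 1 →J1
bond 2 →I1
bond 3 →J2
bond 4 →J2
bond 5 →J2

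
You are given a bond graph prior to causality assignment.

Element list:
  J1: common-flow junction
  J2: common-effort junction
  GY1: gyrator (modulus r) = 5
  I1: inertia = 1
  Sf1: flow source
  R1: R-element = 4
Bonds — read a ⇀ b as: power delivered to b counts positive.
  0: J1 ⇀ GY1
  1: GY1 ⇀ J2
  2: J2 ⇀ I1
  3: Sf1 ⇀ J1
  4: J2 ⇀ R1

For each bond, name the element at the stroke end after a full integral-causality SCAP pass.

b3 stroke at Sf1  (source Sf1 imposes f)
b0 stroke at J1  (1-jn J1 has f-setter on 3)
b1 stroke at J2  (through GY1, causality inverts; strokes same side of GY1)
b2 stroke at I1  (J2 effort already set via bond 1)
b4 stroke at R1  (J2 effort already set via bond 1)

#0 stroke→J1
#1 stroke→J2
#2 stroke→I1
#3 stroke→Sf1
#4 stroke→R1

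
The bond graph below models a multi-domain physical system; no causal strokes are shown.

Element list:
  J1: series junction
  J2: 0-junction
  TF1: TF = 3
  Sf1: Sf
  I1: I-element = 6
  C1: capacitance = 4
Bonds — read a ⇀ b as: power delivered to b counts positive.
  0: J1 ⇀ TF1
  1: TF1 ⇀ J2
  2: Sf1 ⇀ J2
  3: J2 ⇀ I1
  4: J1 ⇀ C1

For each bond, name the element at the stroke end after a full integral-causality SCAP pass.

bond 0 stroke→TF1
bond 1 stroke→J2
bond 2 stroke→Sf1
bond 3 stroke→I1
bond 4 stroke→J1

bond 2 →Sf1  (Sf1 fixes flow; stroke at Sf1)
bond 3 →I1  (I1: I, integral causality)
bond 1 →J2  (closing 0-jn rule on J2)
bond 0 →TF1  (through TF1, causality passes straight; one stroke at TF1)
bond 4 →J1  (J1 flow already set via bond 0)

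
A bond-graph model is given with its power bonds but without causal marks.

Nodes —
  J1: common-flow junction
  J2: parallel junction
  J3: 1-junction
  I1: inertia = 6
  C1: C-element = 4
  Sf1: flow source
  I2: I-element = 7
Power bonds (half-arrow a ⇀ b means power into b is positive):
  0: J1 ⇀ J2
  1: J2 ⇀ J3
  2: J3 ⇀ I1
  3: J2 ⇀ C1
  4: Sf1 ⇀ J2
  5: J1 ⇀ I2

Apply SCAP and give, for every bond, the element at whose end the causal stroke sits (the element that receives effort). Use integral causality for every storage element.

b4 stroke→Sf1  (Sf1 fixes flow; stroke at Sf1)
b2 stroke→I1  (I1 outputs flow p/I1)
b1 stroke→J3  (J3 flow already set via bond 2)
b3 stroke→J2  (C1 integral (e out))
b0 stroke→J1  (J2 effort already set via bond 3)
b5 stroke→I2  (only one flow-in slot at J1)

b0 →J1
b1 →J3
b2 →I1
b3 →J2
b4 →Sf1
b5 →I2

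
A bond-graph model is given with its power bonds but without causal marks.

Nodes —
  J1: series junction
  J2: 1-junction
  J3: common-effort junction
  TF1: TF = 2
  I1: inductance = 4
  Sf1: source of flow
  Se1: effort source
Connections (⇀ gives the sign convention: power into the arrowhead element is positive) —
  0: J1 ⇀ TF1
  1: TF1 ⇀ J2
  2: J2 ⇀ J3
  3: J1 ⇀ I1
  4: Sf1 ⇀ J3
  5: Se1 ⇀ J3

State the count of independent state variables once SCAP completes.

#4 stroke at Sf1  (Sf1 fixes flow; stroke at Sf1)
#5 stroke at J3  (Se1 (Se) sets effort on bond)
#2 stroke at J2  (J3 effort already set via bond 5)
#1 stroke at TF1  (J2 needs exactly one f-in)
#0 stroke at J1  (TF1 one-in-one-out from 1)
#3 stroke at I1  (J1 needs exactly one f-in)

1  (I1 all integral)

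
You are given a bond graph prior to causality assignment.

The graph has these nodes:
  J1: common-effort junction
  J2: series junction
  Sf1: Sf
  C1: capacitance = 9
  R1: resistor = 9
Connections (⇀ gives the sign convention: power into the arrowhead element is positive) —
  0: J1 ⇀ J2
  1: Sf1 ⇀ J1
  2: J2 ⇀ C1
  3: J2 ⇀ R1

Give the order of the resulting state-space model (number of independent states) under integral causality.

1  (C1 all integral)

b1 →Sf1  (Sf1: flow source, stroke at near end)
b0 →J1  (J1: last free bond brings effort in)
b2 →J2  (J2 flow already set via bond 0)
b3 →J2  (J2 flow already set via bond 0)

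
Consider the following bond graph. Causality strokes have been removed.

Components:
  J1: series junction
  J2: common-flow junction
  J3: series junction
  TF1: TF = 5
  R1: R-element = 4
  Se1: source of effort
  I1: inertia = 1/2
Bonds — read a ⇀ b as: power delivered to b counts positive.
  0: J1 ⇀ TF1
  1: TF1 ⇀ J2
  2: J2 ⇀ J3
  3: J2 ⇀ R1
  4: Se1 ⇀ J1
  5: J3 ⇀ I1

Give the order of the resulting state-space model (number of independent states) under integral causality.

#4 stroke at J1  (source Se1 imposes e)
#0 stroke at TF1  (J1 needs exactly one f-in)
#1 stroke at J2  (TF TF1: opposite of bond 0)
#5 stroke at I1  (I1: I, integral causality)
#2 stroke at J3  (J3: bond 5 brought flow, rest push out)
#3 stroke at J2  (common-f at J2 fixed by 2)

1  (I1 all integral)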